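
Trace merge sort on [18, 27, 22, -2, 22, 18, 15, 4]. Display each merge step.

Divide and conquer:
  Merge [18] + [27] -> [18, 27]
  Merge [22] + [-2] -> [-2, 22]
  Merge [18, 27] + [-2, 22] -> [-2, 18, 22, 27]
  Merge [22] + [18] -> [18, 22]
  Merge [15] + [4] -> [4, 15]
  Merge [18, 22] + [4, 15] -> [4, 15, 18, 22]
  Merge [-2, 18, 22, 27] + [4, 15, 18, 22] -> [-2, 4, 15, 18, 18, 22, 22, 27]


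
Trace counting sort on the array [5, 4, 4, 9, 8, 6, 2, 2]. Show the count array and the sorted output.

Count array: [0, 0, 2, 0, 2, 1, 1, 0, 1, 1]
(count[i] = number of elements equal to i)
Cumulative count: [0, 0, 2, 2, 4, 5, 6, 6, 7, 8]
Sorted: [2, 2, 4, 4, 5, 6, 8, 9]


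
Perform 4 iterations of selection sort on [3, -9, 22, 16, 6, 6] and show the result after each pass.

Pass 1: Select minimum -9 at index 1, swap -> [-9, 3, 22, 16, 6, 6]
Pass 2: Select minimum 3 at index 1, swap -> [-9, 3, 22, 16, 6, 6]
Pass 3: Select minimum 6 at index 4, swap -> [-9, 3, 6, 16, 22, 6]
Pass 4: Select minimum 6 at index 5, swap -> [-9, 3, 6, 6, 22, 16]


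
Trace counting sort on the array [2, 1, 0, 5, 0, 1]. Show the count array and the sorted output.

Count array: [2, 2, 1, 0, 0, 1]
(count[i] = number of elements equal to i)
Cumulative count: [2, 4, 5, 5, 5, 6]
Sorted: [0, 0, 1, 1, 2, 5]


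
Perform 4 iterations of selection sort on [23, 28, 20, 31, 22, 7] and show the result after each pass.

Pass 1: Select minimum 7 at index 5, swap -> [7, 28, 20, 31, 22, 23]
Pass 2: Select minimum 20 at index 2, swap -> [7, 20, 28, 31, 22, 23]
Pass 3: Select minimum 22 at index 4, swap -> [7, 20, 22, 31, 28, 23]
Pass 4: Select minimum 23 at index 5, swap -> [7, 20, 22, 23, 28, 31]


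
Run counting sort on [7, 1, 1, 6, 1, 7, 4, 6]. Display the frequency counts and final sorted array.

Count array: [0, 3, 0, 0, 1, 0, 2, 2]
(count[i] = number of elements equal to i)
Cumulative count: [0, 3, 3, 3, 4, 4, 6, 8]
Sorted: [1, 1, 1, 4, 6, 6, 7, 7]


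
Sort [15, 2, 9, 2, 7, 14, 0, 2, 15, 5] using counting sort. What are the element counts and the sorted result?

Count array: [1, 0, 3, 0, 0, 1, 0, 1, 0, 1, 0, 0, 0, 0, 1, 2]
(count[i] = number of elements equal to i)
Cumulative count: [1, 1, 4, 4, 4, 5, 5, 6, 6, 7, 7, 7, 7, 7, 8, 10]
Sorted: [0, 2, 2, 2, 5, 7, 9, 14, 15, 15]


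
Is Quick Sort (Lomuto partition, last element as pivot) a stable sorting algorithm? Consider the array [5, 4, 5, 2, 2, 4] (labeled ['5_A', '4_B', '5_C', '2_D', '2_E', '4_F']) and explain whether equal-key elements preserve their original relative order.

Trace Quick Sort on the labeled array (the key is the number; the letter only tracks identity):
  Partition indices 0..5 around pivot 4_F -> [4_B, 2_D, 2_E, 4_F, 5_C, 5_A]
  Partition indices 0..2 around pivot 2_E -> [2_D, 2_E, 4_B, 4_F, 5_C, 5_A]
  Partition indices 4..5 around pivot 5_A -> [2_D, 2_E, 4_B, 4_F, 5_C, 5_A]
Final order: [2_D, 2_E, 4_B, 4_F, 5_C, 5_A]
Equal keys:
  value 2: originally 2_D, 2_E; after sorting 2_D, 2_E -> order preserved
  value 4: originally 4_B, 4_F; after sorting 4_B, 4_F -> order preserved
  value 5: originally 5_A, 5_C; after sorting 5_C, 5_A -> order changed
Equal keys were reordered, so Quick Sort is not stable: partition swaps elements across long distances and can reorder equal keys. (One such input is enough; an unstable sort may happen to preserve order on other inputs, but it gives no guarantee.)
Answer: Not stable


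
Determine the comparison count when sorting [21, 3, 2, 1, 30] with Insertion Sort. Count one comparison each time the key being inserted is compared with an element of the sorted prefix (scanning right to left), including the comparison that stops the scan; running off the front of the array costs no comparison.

Insert 3: 21 > 3 (shift), reached front = 1 comparison(s) -> [3, 21, 2, 1, 30]
Insert 2: 21 > 2 (shift), 3 > 2 (shift), reached front = 2 comparison(s) -> [2, 3, 21, 1, 30]
Insert 1: 21 > 1 (shift), 3 > 1 (shift), 2 > 1 (shift), reached front = 3 comparison(s) -> [1, 2, 3, 21, 30]
Insert 30: 21 <= 30 (stop) = 1 comparison(s) -> [1, 2, 3, 21, 30]
Total comparisons: 1 + 2 + 3 + 1 = 7


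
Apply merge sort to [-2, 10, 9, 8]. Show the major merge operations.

Divide and conquer:
  Merge [-2] + [10] -> [-2, 10]
  Merge [9] + [8] -> [8, 9]
  Merge [-2, 10] + [8, 9] -> [-2, 8, 9, 10]


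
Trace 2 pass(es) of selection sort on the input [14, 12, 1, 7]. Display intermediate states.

Pass 1: Select minimum 1 at index 2, swap -> [1, 12, 14, 7]
Pass 2: Select minimum 7 at index 3, swap -> [1, 7, 14, 12]


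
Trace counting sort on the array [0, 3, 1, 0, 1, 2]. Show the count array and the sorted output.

Count array: [2, 2, 1, 1]
(count[i] = number of elements equal to i)
Cumulative count: [2, 4, 5, 6]
Sorted: [0, 0, 1, 1, 2, 3]


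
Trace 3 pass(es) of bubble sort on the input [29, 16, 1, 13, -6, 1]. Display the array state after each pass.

After pass 1: [16, 1, 13, -6, 1, 29] (5 swaps)
After pass 2: [1, 13, -6, 1, 16, 29] (4 swaps)
After pass 3: [1, -6, 1, 13, 16, 29] (2 swaps)
Total swaps: 11


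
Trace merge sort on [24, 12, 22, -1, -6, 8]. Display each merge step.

Divide and conquer:
  Merge [12] + [22] -> [12, 22]
  Merge [24] + [12, 22] -> [12, 22, 24]
  Merge [-6] + [8] -> [-6, 8]
  Merge [-1] + [-6, 8] -> [-6, -1, 8]
  Merge [12, 22, 24] + [-6, -1, 8] -> [-6, -1, 8, 12, 22, 24]


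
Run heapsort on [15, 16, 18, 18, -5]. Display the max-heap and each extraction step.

Build heap: [18, 16, 18, 15, -5]
Extract 18: [18, 16, -5, 15, 18]
Extract 18: [16, 15, -5, 18, 18]
Extract 16: [15, -5, 16, 18, 18]
Extract 15: [-5, 15, 16, 18, 18]


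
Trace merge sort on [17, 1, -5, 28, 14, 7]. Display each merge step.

Divide and conquer:
  Merge [1] + [-5] -> [-5, 1]
  Merge [17] + [-5, 1] -> [-5, 1, 17]
  Merge [14] + [7] -> [7, 14]
  Merge [28] + [7, 14] -> [7, 14, 28]
  Merge [-5, 1, 17] + [7, 14, 28] -> [-5, 1, 7, 14, 17, 28]


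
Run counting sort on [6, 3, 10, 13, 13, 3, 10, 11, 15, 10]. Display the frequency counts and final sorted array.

Count array: [0, 0, 0, 2, 0, 0, 1, 0, 0, 0, 3, 1, 0, 2, 0, 1]
(count[i] = number of elements equal to i)
Cumulative count: [0, 0, 0, 2, 2, 2, 3, 3, 3, 3, 6, 7, 7, 9, 9, 10]
Sorted: [3, 3, 6, 10, 10, 10, 11, 13, 13, 15]


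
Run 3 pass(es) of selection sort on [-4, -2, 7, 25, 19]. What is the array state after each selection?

Pass 1: Select minimum -4 at index 0, swap -> [-4, -2, 7, 25, 19]
Pass 2: Select minimum -2 at index 1, swap -> [-4, -2, 7, 25, 19]
Pass 3: Select minimum 7 at index 2, swap -> [-4, -2, 7, 25, 19]


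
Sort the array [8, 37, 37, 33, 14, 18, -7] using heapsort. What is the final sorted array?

Build heap: [37, 33, 37, 8, 14, 18, -7]
Extract 37: [37, 33, 18, 8, 14, -7, 37]
Extract 37: [33, 14, 18, 8, -7, 37, 37]
Extract 33: [18, 14, -7, 8, 33, 37, 37]
Extract 18: [14, 8, -7, 18, 33, 37, 37]
Extract 14: [8, -7, 14, 18, 33, 37, 37]
Extract 8: [-7, 8, 14, 18, 33, 37, 37]


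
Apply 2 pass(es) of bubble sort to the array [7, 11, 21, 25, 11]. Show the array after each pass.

After pass 1: [7, 11, 21, 11, 25] (1 swaps)
After pass 2: [7, 11, 11, 21, 25] (1 swaps)
Total swaps: 2


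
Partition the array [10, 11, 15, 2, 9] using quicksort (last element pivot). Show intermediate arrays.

Partition 1: pivot=9 at index 1 -> [2, 9, 15, 10, 11]
Partition 2: pivot=11 at index 3 -> [2, 9, 10, 11, 15]


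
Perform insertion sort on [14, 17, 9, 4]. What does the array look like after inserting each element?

First element 14 is already 'sorted'
Insert 17: shifted 0 elements -> [14, 17, 9, 4]
Insert 9: shifted 2 elements -> [9, 14, 17, 4]
Insert 4: shifted 3 elements -> [4, 9, 14, 17]


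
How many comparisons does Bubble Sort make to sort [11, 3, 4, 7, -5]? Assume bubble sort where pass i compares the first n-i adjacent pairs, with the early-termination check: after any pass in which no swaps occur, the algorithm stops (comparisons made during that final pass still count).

Pass 1: compare adjacent pairs (0,1)..(3,4) = 4 comparison(s), 4 swap(s) -> [3, 4, 7, -5, 11]
Pass 2: compare adjacent pairs (0,1)..(2,3) = 3 comparison(s), 1 swap(s) -> [3, 4, -5, 7, 11]
Pass 3: compare adjacent pairs (0,1)..(1,2) = 2 comparison(s), 1 swap(s) -> [3, -5, 4, 7, 11]
Pass 4: compare adjacent pairs (0,1)..(0,1) = 1 comparison(s), 1 swap(s) -> [-5, 3, 4, 7, 11]
Every pass made at least one swap, so all n-1 passes run.
Total comparisons: 4 + 3 + 2 + 1 = 10


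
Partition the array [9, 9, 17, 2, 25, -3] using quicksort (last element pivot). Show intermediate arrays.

Partition 1: pivot=-3 at index 0 -> [-3, 9, 17, 2, 25, 9]
Partition 2: pivot=9 at index 3 -> [-3, 9, 2, 9, 25, 17]
Partition 3: pivot=2 at index 1 -> [-3, 2, 9, 9, 25, 17]
Partition 4: pivot=17 at index 4 -> [-3, 2, 9, 9, 17, 25]


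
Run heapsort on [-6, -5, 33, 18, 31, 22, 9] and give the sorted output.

Build heap: [33, 31, 22, 18, -5, -6, 9]
Extract 33: [31, 18, 22, 9, -5, -6, 33]
Extract 31: [22, 18, -6, 9, -5, 31, 33]
Extract 22: [18, 9, -6, -5, 22, 31, 33]
Extract 18: [9, -5, -6, 18, 22, 31, 33]
Extract 9: [-5, -6, 9, 18, 22, 31, 33]
Extract -5: [-6, -5, 9, 18, 22, 31, 33]


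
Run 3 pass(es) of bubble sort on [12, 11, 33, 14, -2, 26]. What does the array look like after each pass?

After pass 1: [11, 12, 14, -2, 26, 33] (4 swaps)
After pass 2: [11, 12, -2, 14, 26, 33] (1 swaps)
After pass 3: [11, -2, 12, 14, 26, 33] (1 swaps)
Total swaps: 6


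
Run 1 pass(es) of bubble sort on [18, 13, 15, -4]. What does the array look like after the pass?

After pass 1: [13, 15, -4, 18] (3 swaps)
Total swaps: 3


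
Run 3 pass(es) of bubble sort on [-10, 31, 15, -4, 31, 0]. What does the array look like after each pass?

After pass 1: [-10, 15, -4, 31, 0, 31] (3 swaps)
After pass 2: [-10, -4, 15, 0, 31, 31] (2 swaps)
After pass 3: [-10, -4, 0, 15, 31, 31] (1 swaps)
Total swaps: 6


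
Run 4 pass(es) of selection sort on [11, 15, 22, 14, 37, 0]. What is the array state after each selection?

Pass 1: Select minimum 0 at index 5, swap -> [0, 15, 22, 14, 37, 11]
Pass 2: Select minimum 11 at index 5, swap -> [0, 11, 22, 14, 37, 15]
Pass 3: Select minimum 14 at index 3, swap -> [0, 11, 14, 22, 37, 15]
Pass 4: Select minimum 15 at index 5, swap -> [0, 11, 14, 15, 37, 22]


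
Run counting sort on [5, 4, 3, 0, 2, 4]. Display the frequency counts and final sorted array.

Count array: [1, 0, 1, 1, 2, 1]
(count[i] = number of elements equal to i)
Cumulative count: [1, 1, 2, 3, 5, 6]
Sorted: [0, 2, 3, 4, 4, 5]


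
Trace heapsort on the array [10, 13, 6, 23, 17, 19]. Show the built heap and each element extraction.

Build heap: [23, 17, 19, 13, 10, 6]
Extract 23: [19, 17, 6, 13, 10, 23]
Extract 19: [17, 13, 6, 10, 19, 23]
Extract 17: [13, 10, 6, 17, 19, 23]
Extract 13: [10, 6, 13, 17, 19, 23]
Extract 10: [6, 10, 13, 17, 19, 23]


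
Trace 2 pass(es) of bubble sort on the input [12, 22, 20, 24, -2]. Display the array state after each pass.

After pass 1: [12, 20, 22, -2, 24] (2 swaps)
After pass 2: [12, 20, -2, 22, 24] (1 swaps)
Total swaps: 3


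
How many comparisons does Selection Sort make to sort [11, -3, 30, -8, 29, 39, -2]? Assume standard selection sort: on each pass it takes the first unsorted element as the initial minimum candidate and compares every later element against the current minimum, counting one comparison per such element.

Pass 1: scan indices 1..6 for the minimum = 6 comparison(s); min is -8, place at index 0 -> [-8, -3, 30, 11, 29, 39, -2]
Pass 2: scan indices 2..6 for the minimum = 5 comparison(s); min is -3, place at index 1 -> [-8, -3, 30, 11, 29, 39, -2]
Pass 3: scan indices 3..6 for the minimum = 4 comparison(s); min is -2, place at index 2 -> [-8, -3, -2, 11, 29, 39, 30]
Pass 4: scan indices 4..6 for the minimum = 3 comparison(s); min is 11, place at index 3 -> [-8, -3, -2, 11, 29, 39, 30]
Pass 5: scan indices 5..6 for the minimum = 2 comparison(s); min is 29, place at index 4 -> [-8, -3, -2, 11, 29, 39, 30]
Pass 6: scan indices 6..6 for the minimum = 1 comparison(s); min is 30, place at index 5 -> [-8, -3, -2, 11, 29, 30, 39]
Selection sort always scans the whole unsorted suffix, so the count is (n-1) + (n-2) + ... + 1 = n(n-1)/2 = 7*6/2 = 21 regardless of the input order.
Total comparisons: 6 + 5 + 4 + 3 + 2 + 1 = 21


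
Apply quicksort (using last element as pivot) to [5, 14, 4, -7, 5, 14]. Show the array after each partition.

Partition 1: pivot=14 at index 5 -> [5, 14, 4, -7, 5, 14]
Partition 2: pivot=5 at index 3 -> [5, 4, -7, 5, 14, 14]
Partition 3: pivot=-7 at index 0 -> [-7, 4, 5, 5, 14, 14]
Partition 4: pivot=5 at index 2 -> [-7, 4, 5, 5, 14, 14]


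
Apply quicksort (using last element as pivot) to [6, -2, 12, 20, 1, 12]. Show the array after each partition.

Partition 1: pivot=12 at index 4 -> [6, -2, 12, 1, 12, 20]
Partition 2: pivot=1 at index 1 -> [-2, 1, 12, 6, 12, 20]
Partition 3: pivot=6 at index 2 -> [-2, 1, 6, 12, 12, 20]


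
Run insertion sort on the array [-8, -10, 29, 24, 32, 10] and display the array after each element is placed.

First element -8 is already 'sorted'
Insert -10: shifted 1 elements -> [-10, -8, 29, 24, 32, 10]
Insert 29: shifted 0 elements -> [-10, -8, 29, 24, 32, 10]
Insert 24: shifted 1 elements -> [-10, -8, 24, 29, 32, 10]
Insert 32: shifted 0 elements -> [-10, -8, 24, 29, 32, 10]
Insert 10: shifted 3 elements -> [-10, -8, 10, 24, 29, 32]


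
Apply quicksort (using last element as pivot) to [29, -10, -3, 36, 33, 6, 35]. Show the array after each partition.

Partition 1: pivot=35 at index 5 -> [29, -10, -3, 33, 6, 35, 36]
Partition 2: pivot=6 at index 2 -> [-10, -3, 6, 33, 29, 35, 36]
Partition 3: pivot=-3 at index 1 -> [-10, -3, 6, 33, 29, 35, 36]
Partition 4: pivot=29 at index 3 -> [-10, -3, 6, 29, 33, 35, 36]


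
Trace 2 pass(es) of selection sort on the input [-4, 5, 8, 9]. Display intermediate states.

Pass 1: Select minimum -4 at index 0, swap -> [-4, 5, 8, 9]
Pass 2: Select minimum 5 at index 1, swap -> [-4, 5, 8, 9]


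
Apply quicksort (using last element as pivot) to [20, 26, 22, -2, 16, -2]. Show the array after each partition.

Partition 1: pivot=-2 at index 1 -> [-2, -2, 22, 20, 16, 26]
Partition 2: pivot=26 at index 5 -> [-2, -2, 22, 20, 16, 26]
Partition 3: pivot=16 at index 2 -> [-2, -2, 16, 20, 22, 26]
Partition 4: pivot=22 at index 4 -> [-2, -2, 16, 20, 22, 26]


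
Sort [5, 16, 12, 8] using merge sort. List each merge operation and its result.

Divide and conquer:
  Merge [5] + [16] -> [5, 16]
  Merge [12] + [8] -> [8, 12]
  Merge [5, 16] + [8, 12] -> [5, 8, 12, 16]


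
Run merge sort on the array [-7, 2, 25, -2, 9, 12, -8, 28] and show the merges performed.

Divide and conquer:
  Merge [-7] + [2] -> [-7, 2]
  Merge [25] + [-2] -> [-2, 25]
  Merge [-7, 2] + [-2, 25] -> [-7, -2, 2, 25]
  Merge [9] + [12] -> [9, 12]
  Merge [-8] + [28] -> [-8, 28]
  Merge [9, 12] + [-8, 28] -> [-8, 9, 12, 28]
  Merge [-7, -2, 2, 25] + [-8, 9, 12, 28] -> [-8, -7, -2, 2, 9, 12, 25, 28]


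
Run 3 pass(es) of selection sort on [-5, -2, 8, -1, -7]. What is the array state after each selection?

Pass 1: Select minimum -7 at index 4, swap -> [-7, -2, 8, -1, -5]
Pass 2: Select minimum -5 at index 4, swap -> [-7, -5, 8, -1, -2]
Pass 3: Select minimum -2 at index 4, swap -> [-7, -5, -2, -1, 8]


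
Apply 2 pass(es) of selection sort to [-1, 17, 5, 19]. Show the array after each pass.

Pass 1: Select minimum -1 at index 0, swap -> [-1, 17, 5, 19]
Pass 2: Select minimum 5 at index 2, swap -> [-1, 5, 17, 19]


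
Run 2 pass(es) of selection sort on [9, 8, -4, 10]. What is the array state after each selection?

Pass 1: Select minimum -4 at index 2, swap -> [-4, 8, 9, 10]
Pass 2: Select minimum 8 at index 1, swap -> [-4, 8, 9, 10]


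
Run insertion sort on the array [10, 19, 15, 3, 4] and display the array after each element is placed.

First element 10 is already 'sorted'
Insert 19: shifted 0 elements -> [10, 19, 15, 3, 4]
Insert 15: shifted 1 elements -> [10, 15, 19, 3, 4]
Insert 3: shifted 3 elements -> [3, 10, 15, 19, 4]
Insert 4: shifted 3 elements -> [3, 4, 10, 15, 19]


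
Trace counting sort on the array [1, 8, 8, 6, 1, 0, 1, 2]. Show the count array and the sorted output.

Count array: [1, 3, 1, 0, 0, 0, 1, 0, 2]
(count[i] = number of elements equal to i)
Cumulative count: [1, 4, 5, 5, 5, 5, 6, 6, 8]
Sorted: [0, 1, 1, 1, 2, 6, 8, 8]


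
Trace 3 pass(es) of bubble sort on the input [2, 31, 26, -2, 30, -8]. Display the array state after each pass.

After pass 1: [2, 26, -2, 30, -8, 31] (4 swaps)
After pass 2: [2, -2, 26, -8, 30, 31] (2 swaps)
After pass 3: [-2, 2, -8, 26, 30, 31] (2 swaps)
Total swaps: 8


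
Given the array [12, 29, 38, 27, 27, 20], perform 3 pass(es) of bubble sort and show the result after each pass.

After pass 1: [12, 29, 27, 27, 20, 38] (3 swaps)
After pass 2: [12, 27, 27, 20, 29, 38] (3 swaps)
After pass 3: [12, 27, 20, 27, 29, 38] (1 swaps)
Total swaps: 7


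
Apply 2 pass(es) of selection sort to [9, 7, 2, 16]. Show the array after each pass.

Pass 1: Select minimum 2 at index 2, swap -> [2, 7, 9, 16]
Pass 2: Select minimum 7 at index 1, swap -> [2, 7, 9, 16]


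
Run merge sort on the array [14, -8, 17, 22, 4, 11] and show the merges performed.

Divide and conquer:
  Merge [-8] + [17] -> [-8, 17]
  Merge [14] + [-8, 17] -> [-8, 14, 17]
  Merge [4] + [11] -> [4, 11]
  Merge [22] + [4, 11] -> [4, 11, 22]
  Merge [-8, 14, 17] + [4, 11, 22] -> [-8, 4, 11, 14, 17, 22]


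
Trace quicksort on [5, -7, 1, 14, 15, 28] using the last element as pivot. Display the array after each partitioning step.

Partition 1: pivot=28 at index 5 -> [5, -7, 1, 14, 15, 28]
Partition 2: pivot=15 at index 4 -> [5, -7, 1, 14, 15, 28]
Partition 3: pivot=14 at index 3 -> [5, -7, 1, 14, 15, 28]
Partition 4: pivot=1 at index 1 -> [-7, 1, 5, 14, 15, 28]


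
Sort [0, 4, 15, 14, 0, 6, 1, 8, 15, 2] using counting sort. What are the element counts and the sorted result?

Count array: [2, 1, 1, 0, 1, 0, 1, 0, 1, 0, 0, 0, 0, 0, 1, 2]
(count[i] = number of elements equal to i)
Cumulative count: [2, 3, 4, 4, 5, 5, 6, 6, 7, 7, 7, 7, 7, 7, 8, 10]
Sorted: [0, 0, 1, 2, 4, 6, 8, 14, 15, 15]


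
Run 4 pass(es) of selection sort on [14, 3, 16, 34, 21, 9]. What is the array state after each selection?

Pass 1: Select minimum 3 at index 1, swap -> [3, 14, 16, 34, 21, 9]
Pass 2: Select minimum 9 at index 5, swap -> [3, 9, 16, 34, 21, 14]
Pass 3: Select minimum 14 at index 5, swap -> [3, 9, 14, 34, 21, 16]
Pass 4: Select minimum 16 at index 5, swap -> [3, 9, 14, 16, 21, 34]


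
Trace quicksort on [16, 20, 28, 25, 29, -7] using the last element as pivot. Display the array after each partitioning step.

Partition 1: pivot=-7 at index 0 -> [-7, 20, 28, 25, 29, 16]
Partition 2: pivot=16 at index 1 -> [-7, 16, 28, 25, 29, 20]
Partition 3: pivot=20 at index 2 -> [-7, 16, 20, 25, 29, 28]
Partition 4: pivot=28 at index 4 -> [-7, 16, 20, 25, 28, 29]


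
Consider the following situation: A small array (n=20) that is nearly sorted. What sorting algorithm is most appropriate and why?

Best choice: Insertion sort
Reason: Insertion sort is O(n) for nearly sorted arrays and has low overhead


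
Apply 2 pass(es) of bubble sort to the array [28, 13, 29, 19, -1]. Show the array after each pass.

After pass 1: [13, 28, 19, -1, 29] (3 swaps)
After pass 2: [13, 19, -1, 28, 29] (2 swaps)
Total swaps: 5


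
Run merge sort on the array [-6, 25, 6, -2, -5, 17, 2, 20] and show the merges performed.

Divide and conquer:
  Merge [-6] + [25] -> [-6, 25]
  Merge [6] + [-2] -> [-2, 6]
  Merge [-6, 25] + [-2, 6] -> [-6, -2, 6, 25]
  Merge [-5] + [17] -> [-5, 17]
  Merge [2] + [20] -> [2, 20]
  Merge [-5, 17] + [2, 20] -> [-5, 2, 17, 20]
  Merge [-6, -2, 6, 25] + [-5, 2, 17, 20] -> [-6, -5, -2, 2, 6, 17, 20, 25]


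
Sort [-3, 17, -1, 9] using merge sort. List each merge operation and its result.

Divide and conquer:
  Merge [-3] + [17] -> [-3, 17]
  Merge [-1] + [9] -> [-1, 9]
  Merge [-3, 17] + [-1, 9] -> [-3, -1, 9, 17]


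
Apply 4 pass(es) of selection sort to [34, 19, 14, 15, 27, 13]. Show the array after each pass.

Pass 1: Select minimum 13 at index 5, swap -> [13, 19, 14, 15, 27, 34]
Pass 2: Select minimum 14 at index 2, swap -> [13, 14, 19, 15, 27, 34]
Pass 3: Select minimum 15 at index 3, swap -> [13, 14, 15, 19, 27, 34]
Pass 4: Select minimum 19 at index 3, swap -> [13, 14, 15, 19, 27, 34]


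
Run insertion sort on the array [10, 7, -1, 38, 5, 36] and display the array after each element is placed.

First element 10 is already 'sorted'
Insert 7: shifted 1 elements -> [7, 10, -1, 38, 5, 36]
Insert -1: shifted 2 elements -> [-1, 7, 10, 38, 5, 36]
Insert 38: shifted 0 elements -> [-1, 7, 10, 38, 5, 36]
Insert 5: shifted 3 elements -> [-1, 5, 7, 10, 38, 36]
Insert 36: shifted 1 elements -> [-1, 5, 7, 10, 36, 38]


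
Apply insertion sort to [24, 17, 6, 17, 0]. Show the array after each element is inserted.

First element 24 is already 'sorted'
Insert 17: shifted 1 elements -> [17, 24, 6, 17, 0]
Insert 6: shifted 2 elements -> [6, 17, 24, 17, 0]
Insert 17: shifted 1 elements -> [6, 17, 17, 24, 0]
Insert 0: shifted 4 elements -> [0, 6, 17, 17, 24]


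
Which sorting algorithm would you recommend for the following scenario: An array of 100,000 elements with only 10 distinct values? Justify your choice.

Best choice: 3-way quicksort or Counting sort
Reason: 3-way (Dutch national flag) partitioning groups every copy of the pivot together, so with only d=10 distinct keys quicksort finishes in O(n log d) expected time, which is effectively linear; counting sort runs in O(n + k) where k is the size of the key range (not the number of distinct values), so it is linear when the 10 values are integers drawn from a small known range


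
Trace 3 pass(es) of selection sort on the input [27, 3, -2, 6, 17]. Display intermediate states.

Pass 1: Select minimum -2 at index 2, swap -> [-2, 3, 27, 6, 17]
Pass 2: Select minimum 3 at index 1, swap -> [-2, 3, 27, 6, 17]
Pass 3: Select minimum 6 at index 3, swap -> [-2, 3, 6, 27, 17]


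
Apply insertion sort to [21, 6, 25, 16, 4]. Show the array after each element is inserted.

First element 21 is already 'sorted'
Insert 6: shifted 1 elements -> [6, 21, 25, 16, 4]
Insert 25: shifted 0 elements -> [6, 21, 25, 16, 4]
Insert 16: shifted 2 elements -> [6, 16, 21, 25, 4]
Insert 4: shifted 4 elements -> [4, 6, 16, 21, 25]


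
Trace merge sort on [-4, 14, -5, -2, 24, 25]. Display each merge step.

Divide and conquer:
  Merge [14] + [-5] -> [-5, 14]
  Merge [-4] + [-5, 14] -> [-5, -4, 14]
  Merge [24] + [25] -> [24, 25]
  Merge [-2] + [24, 25] -> [-2, 24, 25]
  Merge [-5, -4, 14] + [-2, 24, 25] -> [-5, -4, -2, 14, 24, 25]


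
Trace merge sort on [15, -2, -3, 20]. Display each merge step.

Divide and conquer:
  Merge [15] + [-2] -> [-2, 15]
  Merge [-3] + [20] -> [-3, 20]
  Merge [-2, 15] + [-3, 20] -> [-3, -2, 15, 20]


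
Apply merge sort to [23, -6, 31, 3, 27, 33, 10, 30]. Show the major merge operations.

Divide and conquer:
  Merge [23] + [-6] -> [-6, 23]
  Merge [31] + [3] -> [3, 31]
  Merge [-6, 23] + [3, 31] -> [-6, 3, 23, 31]
  Merge [27] + [33] -> [27, 33]
  Merge [10] + [30] -> [10, 30]
  Merge [27, 33] + [10, 30] -> [10, 27, 30, 33]
  Merge [-6, 3, 23, 31] + [10, 27, 30, 33] -> [-6, 3, 10, 23, 27, 30, 31, 33]


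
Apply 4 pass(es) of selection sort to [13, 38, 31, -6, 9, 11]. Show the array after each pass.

Pass 1: Select minimum -6 at index 3, swap -> [-6, 38, 31, 13, 9, 11]
Pass 2: Select minimum 9 at index 4, swap -> [-6, 9, 31, 13, 38, 11]
Pass 3: Select minimum 11 at index 5, swap -> [-6, 9, 11, 13, 38, 31]
Pass 4: Select minimum 13 at index 3, swap -> [-6, 9, 11, 13, 38, 31]


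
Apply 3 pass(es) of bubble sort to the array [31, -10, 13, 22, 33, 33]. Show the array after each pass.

After pass 1: [-10, 13, 22, 31, 33, 33] (3 swaps)
After pass 2: [-10, 13, 22, 31, 33, 33] (0 swaps)
After pass 3: [-10, 13, 22, 31, 33, 33] (0 swaps)
Total swaps: 3


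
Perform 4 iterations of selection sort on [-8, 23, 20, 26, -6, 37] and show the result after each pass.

Pass 1: Select minimum -8 at index 0, swap -> [-8, 23, 20, 26, -6, 37]
Pass 2: Select minimum -6 at index 4, swap -> [-8, -6, 20, 26, 23, 37]
Pass 3: Select minimum 20 at index 2, swap -> [-8, -6, 20, 26, 23, 37]
Pass 4: Select minimum 23 at index 4, swap -> [-8, -6, 20, 23, 26, 37]


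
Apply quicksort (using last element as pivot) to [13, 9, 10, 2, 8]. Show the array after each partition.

Partition 1: pivot=8 at index 1 -> [2, 8, 10, 13, 9]
Partition 2: pivot=9 at index 2 -> [2, 8, 9, 13, 10]
Partition 3: pivot=10 at index 3 -> [2, 8, 9, 10, 13]


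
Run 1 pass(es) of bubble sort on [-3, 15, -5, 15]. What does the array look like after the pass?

After pass 1: [-3, -5, 15, 15] (1 swaps)
Total swaps: 1


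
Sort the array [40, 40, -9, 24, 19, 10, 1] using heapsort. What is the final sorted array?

Build heap: [40, 40, 10, 24, 19, -9, 1]
Extract 40: [40, 24, 10, 1, 19, -9, 40]
Extract 40: [24, 19, 10, 1, -9, 40, 40]
Extract 24: [19, 1, 10, -9, 24, 40, 40]
Extract 19: [10, 1, -9, 19, 24, 40, 40]
Extract 10: [1, -9, 10, 19, 24, 40, 40]
Extract 1: [-9, 1, 10, 19, 24, 40, 40]


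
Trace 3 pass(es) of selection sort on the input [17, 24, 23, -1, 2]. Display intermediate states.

Pass 1: Select minimum -1 at index 3, swap -> [-1, 24, 23, 17, 2]
Pass 2: Select minimum 2 at index 4, swap -> [-1, 2, 23, 17, 24]
Pass 3: Select minimum 17 at index 3, swap -> [-1, 2, 17, 23, 24]


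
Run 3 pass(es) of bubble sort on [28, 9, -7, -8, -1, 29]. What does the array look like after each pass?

After pass 1: [9, -7, -8, -1, 28, 29] (4 swaps)
After pass 2: [-7, -8, -1, 9, 28, 29] (3 swaps)
After pass 3: [-8, -7, -1, 9, 28, 29] (1 swaps)
Total swaps: 8


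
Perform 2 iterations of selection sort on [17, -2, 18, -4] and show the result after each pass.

Pass 1: Select minimum -4 at index 3, swap -> [-4, -2, 18, 17]
Pass 2: Select minimum -2 at index 1, swap -> [-4, -2, 18, 17]


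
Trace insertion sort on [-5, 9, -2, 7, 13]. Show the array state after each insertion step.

First element -5 is already 'sorted'
Insert 9: shifted 0 elements -> [-5, 9, -2, 7, 13]
Insert -2: shifted 1 elements -> [-5, -2, 9, 7, 13]
Insert 7: shifted 1 elements -> [-5, -2, 7, 9, 13]
Insert 13: shifted 0 elements -> [-5, -2, 7, 9, 13]


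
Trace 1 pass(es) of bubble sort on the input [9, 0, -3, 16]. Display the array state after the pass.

After pass 1: [0, -3, 9, 16] (2 swaps)
Total swaps: 2


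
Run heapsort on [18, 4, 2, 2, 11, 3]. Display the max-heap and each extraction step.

Build heap: [18, 11, 3, 2, 4, 2]
Extract 18: [11, 4, 3, 2, 2, 18]
Extract 11: [4, 2, 3, 2, 11, 18]
Extract 4: [3, 2, 2, 4, 11, 18]
Extract 3: [2, 2, 3, 4, 11, 18]
Extract 2: [2, 2, 3, 4, 11, 18]


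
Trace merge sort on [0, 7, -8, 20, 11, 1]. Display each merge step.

Divide and conquer:
  Merge [7] + [-8] -> [-8, 7]
  Merge [0] + [-8, 7] -> [-8, 0, 7]
  Merge [11] + [1] -> [1, 11]
  Merge [20] + [1, 11] -> [1, 11, 20]
  Merge [-8, 0, 7] + [1, 11, 20] -> [-8, 0, 1, 7, 11, 20]


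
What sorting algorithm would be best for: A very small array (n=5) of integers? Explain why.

Best choice: Insertion sort
Reason: For tiny inputs the O(n^2) overhead is negligible and insertion sort has minimal constant factors


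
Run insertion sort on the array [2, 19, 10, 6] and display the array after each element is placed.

First element 2 is already 'sorted'
Insert 19: shifted 0 elements -> [2, 19, 10, 6]
Insert 10: shifted 1 elements -> [2, 10, 19, 6]
Insert 6: shifted 2 elements -> [2, 6, 10, 19]


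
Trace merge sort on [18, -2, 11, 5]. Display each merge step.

Divide and conquer:
  Merge [18] + [-2] -> [-2, 18]
  Merge [11] + [5] -> [5, 11]
  Merge [-2, 18] + [5, 11] -> [-2, 5, 11, 18]


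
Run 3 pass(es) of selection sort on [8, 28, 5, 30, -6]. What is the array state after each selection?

Pass 1: Select minimum -6 at index 4, swap -> [-6, 28, 5, 30, 8]
Pass 2: Select minimum 5 at index 2, swap -> [-6, 5, 28, 30, 8]
Pass 3: Select minimum 8 at index 4, swap -> [-6, 5, 8, 30, 28]


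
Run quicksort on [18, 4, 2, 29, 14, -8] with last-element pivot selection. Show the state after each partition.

Partition 1: pivot=-8 at index 0 -> [-8, 4, 2, 29, 14, 18]
Partition 2: pivot=18 at index 4 -> [-8, 4, 2, 14, 18, 29]
Partition 3: pivot=14 at index 3 -> [-8, 4, 2, 14, 18, 29]
Partition 4: pivot=2 at index 1 -> [-8, 2, 4, 14, 18, 29]


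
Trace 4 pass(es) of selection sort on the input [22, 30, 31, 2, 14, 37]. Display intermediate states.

Pass 1: Select minimum 2 at index 3, swap -> [2, 30, 31, 22, 14, 37]
Pass 2: Select minimum 14 at index 4, swap -> [2, 14, 31, 22, 30, 37]
Pass 3: Select minimum 22 at index 3, swap -> [2, 14, 22, 31, 30, 37]
Pass 4: Select minimum 30 at index 4, swap -> [2, 14, 22, 30, 31, 37]


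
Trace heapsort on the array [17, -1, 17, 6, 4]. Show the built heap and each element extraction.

Build heap: [17, 6, 17, -1, 4]
Extract 17: [17, 6, 4, -1, 17]
Extract 17: [6, -1, 4, 17, 17]
Extract 6: [4, -1, 6, 17, 17]
Extract 4: [-1, 4, 6, 17, 17]


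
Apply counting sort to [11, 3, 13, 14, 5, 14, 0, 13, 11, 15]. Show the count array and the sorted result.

Count array: [1, 0, 0, 1, 0, 1, 0, 0, 0, 0, 0, 2, 0, 2, 2, 1]
(count[i] = number of elements equal to i)
Cumulative count: [1, 1, 1, 2, 2, 3, 3, 3, 3, 3, 3, 5, 5, 7, 9, 10]
Sorted: [0, 3, 5, 11, 11, 13, 13, 14, 14, 15]


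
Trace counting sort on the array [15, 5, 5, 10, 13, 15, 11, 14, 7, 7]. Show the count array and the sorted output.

Count array: [0, 0, 0, 0, 0, 2, 0, 2, 0, 0, 1, 1, 0, 1, 1, 2]
(count[i] = number of elements equal to i)
Cumulative count: [0, 0, 0, 0, 0, 2, 2, 4, 4, 4, 5, 6, 6, 7, 8, 10]
Sorted: [5, 5, 7, 7, 10, 11, 13, 14, 15, 15]


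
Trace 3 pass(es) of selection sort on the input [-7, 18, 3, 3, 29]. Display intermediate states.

Pass 1: Select minimum -7 at index 0, swap -> [-7, 18, 3, 3, 29]
Pass 2: Select minimum 3 at index 2, swap -> [-7, 3, 18, 3, 29]
Pass 3: Select minimum 3 at index 3, swap -> [-7, 3, 3, 18, 29]


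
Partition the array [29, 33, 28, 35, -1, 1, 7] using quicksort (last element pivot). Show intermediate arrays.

Partition 1: pivot=7 at index 2 -> [-1, 1, 7, 35, 29, 33, 28]
Partition 2: pivot=1 at index 1 -> [-1, 1, 7, 35, 29, 33, 28]
Partition 3: pivot=28 at index 3 -> [-1, 1, 7, 28, 29, 33, 35]
Partition 4: pivot=35 at index 6 -> [-1, 1, 7, 28, 29, 33, 35]
Partition 5: pivot=33 at index 5 -> [-1, 1, 7, 28, 29, 33, 35]


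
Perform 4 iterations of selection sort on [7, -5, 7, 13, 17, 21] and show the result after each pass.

Pass 1: Select minimum -5 at index 1, swap -> [-5, 7, 7, 13, 17, 21]
Pass 2: Select minimum 7 at index 1, swap -> [-5, 7, 7, 13, 17, 21]
Pass 3: Select minimum 7 at index 2, swap -> [-5, 7, 7, 13, 17, 21]
Pass 4: Select minimum 13 at index 3, swap -> [-5, 7, 7, 13, 17, 21]


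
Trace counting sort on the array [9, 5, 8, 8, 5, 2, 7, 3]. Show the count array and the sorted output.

Count array: [0, 0, 1, 1, 0, 2, 0, 1, 2, 1]
(count[i] = number of elements equal to i)
Cumulative count: [0, 0, 1, 2, 2, 4, 4, 5, 7, 8]
Sorted: [2, 3, 5, 5, 7, 8, 8, 9]


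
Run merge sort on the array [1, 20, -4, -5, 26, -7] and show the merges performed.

Divide and conquer:
  Merge [20] + [-4] -> [-4, 20]
  Merge [1] + [-4, 20] -> [-4, 1, 20]
  Merge [26] + [-7] -> [-7, 26]
  Merge [-5] + [-7, 26] -> [-7, -5, 26]
  Merge [-4, 1, 20] + [-7, -5, 26] -> [-7, -5, -4, 1, 20, 26]


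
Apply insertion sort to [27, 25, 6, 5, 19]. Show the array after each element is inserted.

First element 27 is already 'sorted'
Insert 25: shifted 1 elements -> [25, 27, 6, 5, 19]
Insert 6: shifted 2 elements -> [6, 25, 27, 5, 19]
Insert 5: shifted 3 elements -> [5, 6, 25, 27, 19]
Insert 19: shifted 2 elements -> [5, 6, 19, 25, 27]


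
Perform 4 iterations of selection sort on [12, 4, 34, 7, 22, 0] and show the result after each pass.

Pass 1: Select minimum 0 at index 5, swap -> [0, 4, 34, 7, 22, 12]
Pass 2: Select minimum 4 at index 1, swap -> [0, 4, 34, 7, 22, 12]
Pass 3: Select minimum 7 at index 3, swap -> [0, 4, 7, 34, 22, 12]
Pass 4: Select minimum 12 at index 5, swap -> [0, 4, 7, 12, 22, 34]


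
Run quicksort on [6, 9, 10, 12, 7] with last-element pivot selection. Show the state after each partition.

Partition 1: pivot=7 at index 1 -> [6, 7, 10, 12, 9]
Partition 2: pivot=9 at index 2 -> [6, 7, 9, 12, 10]
Partition 3: pivot=10 at index 3 -> [6, 7, 9, 10, 12]


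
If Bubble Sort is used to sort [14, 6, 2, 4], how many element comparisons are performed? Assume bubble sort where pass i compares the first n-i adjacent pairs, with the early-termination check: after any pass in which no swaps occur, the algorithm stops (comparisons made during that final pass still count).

Pass 1: compare adjacent pairs (0,1)..(2,3) = 3 comparison(s), 3 swap(s) -> [6, 2, 4, 14]
Pass 2: compare adjacent pairs (0,1)..(1,2) = 2 comparison(s), 2 swap(s) -> [2, 4, 6, 14]
Pass 3: compare adjacent pairs (0,1)..(0,1) = 1 comparison(s), 0 swap(s) -> [2, 4, 6, 14]
No swaps in this pass, so bubble sort stops here.
Total comparisons: 3 + 2 + 1 = 6


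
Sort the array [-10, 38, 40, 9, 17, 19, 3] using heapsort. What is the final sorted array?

Build heap: [40, 38, 19, 9, 17, -10, 3]
Extract 40: [38, 17, 19, 9, 3, -10, 40]
Extract 38: [19, 17, -10, 9, 3, 38, 40]
Extract 19: [17, 9, -10, 3, 19, 38, 40]
Extract 17: [9, 3, -10, 17, 19, 38, 40]
Extract 9: [3, -10, 9, 17, 19, 38, 40]
Extract 3: [-10, 3, 9, 17, 19, 38, 40]


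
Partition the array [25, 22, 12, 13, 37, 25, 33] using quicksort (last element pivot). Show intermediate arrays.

Partition 1: pivot=33 at index 5 -> [25, 22, 12, 13, 25, 33, 37]
Partition 2: pivot=25 at index 4 -> [25, 22, 12, 13, 25, 33, 37]
Partition 3: pivot=13 at index 1 -> [12, 13, 25, 22, 25, 33, 37]
Partition 4: pivot=22 at index 2 -> [12, 13, 22, 25, 25, 33, 37]


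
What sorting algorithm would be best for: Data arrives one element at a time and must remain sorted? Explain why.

Best choice: Insertion sort
Reason: Insertion sort naturally handles online/streaming input by inserting each new element into sorted position


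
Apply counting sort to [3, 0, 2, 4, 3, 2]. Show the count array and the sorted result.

Count array: [1, 0, 2, 2, 1]
(count[i] = number of elements equal to i)
Cumulative count: [1, 1, 3, 5, 6]
Sorted: [0, 2, 2, 3, 3, 4]


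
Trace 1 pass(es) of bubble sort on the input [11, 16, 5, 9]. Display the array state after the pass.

After pass 1: [11, 5, 9, 16] (2 swaps)
Total swaps: 2


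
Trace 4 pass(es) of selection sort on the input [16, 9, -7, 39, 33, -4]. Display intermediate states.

Pass 1: Select minimum -7 at index 2, swap -> [-7, 9, 16, 39, 33, -4]
Pass 2: Select minimum -4 at index 5, swap -> [-7, -4, 16, 39, 33, 9]
Pass 3: Select minimum 9 at index 5, swap -> [-7, -4, 9, 39, 33, 16]
Pass 4: Select minimum 16 at index 5, swap -> [-7, -4, 9, 16, 33, 39]


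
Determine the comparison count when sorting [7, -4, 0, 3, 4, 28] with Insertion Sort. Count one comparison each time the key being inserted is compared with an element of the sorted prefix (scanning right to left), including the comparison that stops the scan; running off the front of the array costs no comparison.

Insert -4: 7 > -4 (shift), reached front = 1 comparison(s) -> [-4, 7, 0, 3, 4, 28]
Insert 0: 7 > 0 (shift), -4 <= 0 (stop) = 2 comparison(s) -> [-4, 0, 7, 3, 4, 28]
Insert 3: 7 > 3 (shift), 0 <= 3 (stop) = 2 comparison(s) -> [-4, 0, 3, 7, 4, 28]
Insert 4: 7 > 4 (shift), 3 <= 4 (stop) = 2 comparison(s) -> [-4, 0, 3, 4, 7, 28]
Insert 28: 7 <= 28 (stop) = 1 comparison(s) -> [-4, 0, 3, 4, 7, 28]
Total comparisons: 1 + 2 + 2 + 2 + 1 = 8


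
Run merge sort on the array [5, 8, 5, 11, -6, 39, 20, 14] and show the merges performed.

Divide and conquer:
  Merge [5] + [8] -> [5, 8]
  Merge [5] + [11] -> [5, 11]
  Merge [5, 8] + [5, 11] -> [5, 5, 8, 11]
  Merge [-6] + [39] -> [-6, 39]
  Merge [20] + [14] -> [14, 20]
  Merge [-6, 39] + [14, 20] -> [-6, 14, 20, 39]
  Merge [5, 5, 8, 11] + [-6, 14, 20, 39] -> [-6, 5, 5, 8, 11, 14, 20, 39]


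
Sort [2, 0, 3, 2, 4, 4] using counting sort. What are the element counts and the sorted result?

Count array: [1, 0, 2, 1, 2]
(count[i] = number of elements equal to i)
Cumulative count: [1, 1, 3, 4, 6]
Sorted: [0, 2, 2, 3, 4, 4]


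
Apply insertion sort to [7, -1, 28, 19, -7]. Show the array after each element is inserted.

First element 7 is already 'sorted'
Insert -1: shifted 1 elements -> [-1, 7, 28, 19, -7]
Insert 28: shifted 0 elements -> [-1, 7, 28, 19, -7]
Insert 19: shifted 1 elements -> [-1, 7, 19, 28, -7]
Insert -7: shifted 4 elements -> [-7, -1, 7, 19, 28]


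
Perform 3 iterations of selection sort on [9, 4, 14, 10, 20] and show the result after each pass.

Pass 1: Select minimum 4 at index 1, swap -> [4, 9, 14, 10, 20]
Pass 2: Select minimum 9 at index 1, swap -> [4, 9, 14, 10, 20]
Pass 3: Select minimum 10 at index 3, swap -> [4, 9, 10, 14, 20]


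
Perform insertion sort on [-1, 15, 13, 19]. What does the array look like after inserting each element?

First element -1 is already 'sorted'
Insert 15: shifted 0 elements -> [-1, 15, 13, 19]
Insert 13: shifted 1 elements -> [-1, 13, 15, 19]
Insert 19: shifted 0 elements -> [-1, 13, 15, 19]


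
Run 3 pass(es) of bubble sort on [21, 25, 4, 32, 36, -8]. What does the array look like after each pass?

After pass 1: [21, 4, 25, 32, -8, 36] (2 swaps)
After pass 2: [4, 21, 25, -8, 32, 36] (2 swaps)
After pass 3: [4, 21, -8, 25, 32, 36] (1 swaps)
Total swaps: 5


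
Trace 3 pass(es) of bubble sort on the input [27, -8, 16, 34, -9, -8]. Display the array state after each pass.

After pass 1: [-8, 16, 27, -9, -8, 34] (4 swaps)
After pass 2: [-8, 16, -9, -8, 27, 34] (2 swaps)
After pass 3: [-8, -9, -8, 16, 27, 34] (2 swaps)
Total swaps: 8


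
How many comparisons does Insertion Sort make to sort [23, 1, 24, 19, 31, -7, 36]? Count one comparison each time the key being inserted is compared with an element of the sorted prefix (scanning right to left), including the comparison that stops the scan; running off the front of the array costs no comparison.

Insert 1: 23 > 1 (shift), reached front = 1 comparison(s) -> [1, 23, 24, 19, 31, -7, 36]
Insert 24: 23 <= 24 (stop) = 1 comparison(s) -> [1, 23, 24, 19, 31, -7, 36]
Insert 19: 24 > 19 (shift), 23 > 19 (shift), 1 <= 19 (stop) = 3 comparison(s) -> [1, 19, 23, 24, 31, -7, 36]
Insert 31: 24 <= 31 (stop) = 1 comparison(s) -> [1, 19, 23, 24, 31, -7, 36]
Insert -7: 31 > -7 (shift), 24 > -7 (shift), 23 > -7 (shift), 19 > -7 (shift), 1 > -7 (shift), reached front = 5 comparison(s) -> [-7, 1, 19, 23, 24, 31, 36]
Insert 36: 31 <= 36 (stop) = 1 comparison(s) -> [-7, 1, 19, 23, 24, 31, 36]
Total comparisons: 1 + 1 + 3 + 1 + 5 + 1 = 12


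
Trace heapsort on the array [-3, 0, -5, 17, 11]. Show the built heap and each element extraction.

Build heap: [17, 11, -5, 0, -3]
Extract 17: [11, 0, -5, -3, 17]
Extract 11: [0, -3, -5, 11, 17]
Extract 0: [-3, -5, 0, 11, 17]
Extract -3: [-5, -3, 0, 11, 17]


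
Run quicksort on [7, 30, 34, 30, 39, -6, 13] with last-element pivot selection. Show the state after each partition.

Partition 1: pivot=13 at index 2 -> [7, -6, 13, 30, 39, 30, 34]
Partition 2: pivot=-6 at index 0 -> [-6, 7, 13, 30, 39, 30, 34]
Partition 3: pivot=34 at index 5 -> [-6, 7, 13, 30, 30, 34, 39]
Partition 4: pivot=30 at index 4 -> [-6, 7, 13, 30, 30, 34, 39]


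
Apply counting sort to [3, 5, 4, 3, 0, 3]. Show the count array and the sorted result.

Count array: [1, 0, 0, 3, 1, 1]
(count[i] = number of elements equal to i)
Cumulative count: [1, 1, 1, 4, 5, 6]
Sorted: [0, 3, 3, 3, 4, 5]


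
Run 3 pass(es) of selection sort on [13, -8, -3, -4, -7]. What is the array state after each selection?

Pass 1: Select minimum -8 at index 1, swap -> [-8, 13, -3, -4, -7]
Pass 2: Select minimum -7 at index 4, swap -> [-8, -7, -3, -4, 13]
Pass 3: Select minimum -4 at index 3, swap -> [-8, -7, -4, -3, 13]
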